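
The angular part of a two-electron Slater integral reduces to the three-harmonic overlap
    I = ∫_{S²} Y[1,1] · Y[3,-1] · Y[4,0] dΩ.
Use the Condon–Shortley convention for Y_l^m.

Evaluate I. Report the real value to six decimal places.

0.150786

m-sum 0 ✓  L=8 even ✓  2≤4≤4 ✓
Π(2lᵢ+1) = 3×7×9 = 189
triangle coeff Δ(1,3,4) = 1/252
Σ_t [0,0]: t=0:+1/36 = 1/36
(3j)²=4/63 [(1 3 4; 0 0 0)], sign=+1
Σ_t [0,0]: t=0:+1/96 = 1/96
(3j)²=1/42 [(1 3 4; 1 -1 0)], sign=+1
⇒ 4πI² = 2/7
I = (+1)√(2/7/(4π)) = 0.15078601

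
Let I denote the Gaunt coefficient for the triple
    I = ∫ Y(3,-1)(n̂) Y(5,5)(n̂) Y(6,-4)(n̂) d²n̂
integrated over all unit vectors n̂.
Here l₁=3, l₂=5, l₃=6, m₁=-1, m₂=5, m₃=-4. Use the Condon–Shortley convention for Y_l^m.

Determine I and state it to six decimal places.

-0.152880

Rules hold: Σm=0, L=14 even, 2≤6≤8.
N = 7·11·13 = 1001
Δ = 2!·4!·8!/15! = 1/675675
Racah Σ t=0..2: t=0:+1/8640 t=1:−1/2304 t=2:+1/8640 = -7/34560
⇒ 3j(3 5 6; 0 0 0)² = 7/429, sgn -1
Racah Σ t=2..2: t=2:+1/322560 = 1/322560
⇒ 3j(3 5 6; -1 5 -4)² = 18/1001, sgn +1
4πI² = N·(3j₀)²·(3jₘ)² = 42/143
I = -1·√(0.293706/4π) = -0.15288036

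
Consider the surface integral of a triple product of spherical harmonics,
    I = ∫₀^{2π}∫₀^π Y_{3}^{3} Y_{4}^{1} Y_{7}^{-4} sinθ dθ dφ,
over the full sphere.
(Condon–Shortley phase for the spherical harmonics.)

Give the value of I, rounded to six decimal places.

m-sum 0 ✓  L=14 even ✓  1≤7≤7 ✓
Π(2lᵢ+1) = 7×9×15 = 945
triangle coeff Δ(3,4,7) = 1/45045
Σ_t [0,0]: t=0:+1/20736 = 1/20736
(3j)²=35/1287 [(3 4 7; 0 0 0)], sign=-1
Σ_t [0,0]: t=0:+1/518400 = 1/518400
(3j)²=2/195 [(3 4 7; 3 1 -4)], sign=-1
⇒ 4πI² = 490/1859
I = (+1)√(490/1859/(4π)) = 0.14482829

0.144828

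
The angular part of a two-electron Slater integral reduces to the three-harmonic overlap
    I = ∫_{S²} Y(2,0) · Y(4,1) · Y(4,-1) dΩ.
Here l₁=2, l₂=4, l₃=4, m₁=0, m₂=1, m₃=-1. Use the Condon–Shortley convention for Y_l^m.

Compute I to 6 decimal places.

-0.139264

Checks pass: Σm=0; 10 even; l₃=4∈[2,6].
(2·2+1)(2·4+1)(2·4+1) = 405
Δ: 2! 2! 6! / 11! → 1/13860
sum: t=0:+1/192 t=1:−1/36 t=2:+1/192 = -5/288
3j²(2 4 4; 0 0 0) = Δ·Π!·Σ² = 20/693  (sign -1)
sum: t=0:+1/480 t=1:−1/48 t=2:+1/144 = -17/1440
3j²(2 4 4; 0 1 -1) = Δ·Π!·Σ² = 289/13860  (sign +1)
combine: 4πI² = 405·20/693·289/13860 = 1445/5929
take √, sign -1: I = -0.13926381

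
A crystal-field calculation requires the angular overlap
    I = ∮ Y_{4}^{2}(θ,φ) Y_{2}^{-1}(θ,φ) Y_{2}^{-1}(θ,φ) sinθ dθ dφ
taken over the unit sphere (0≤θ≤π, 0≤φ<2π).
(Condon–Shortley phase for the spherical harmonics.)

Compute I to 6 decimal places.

m-sum 0 ✓  L=8 even ✓  2≤2≤6 ✓
Π(2lᵢ+1) = 9×5×5 = 225
triangle coeff Δ(4,2,2) = 1/630
Σ_t [2,2]: t=2:+1/16 = 1/16
(3j)²=2/35 [(4 2 2; 0 0 0)], sign=+1
Σ_t [1,1]: t=1:−1/36 = -1/36
(3j)²=4/63 [(4 2 2; 2 -1 -1)], sign=+1
⇒ 4πI² = 40/49
I = (+1)√(40/49/(4π)) = 0.25487487

0.254875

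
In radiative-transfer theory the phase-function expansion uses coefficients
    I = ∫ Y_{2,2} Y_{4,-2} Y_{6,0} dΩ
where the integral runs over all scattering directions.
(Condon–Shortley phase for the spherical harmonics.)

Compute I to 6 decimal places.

0.061597

Checks pass: Σm=0; 12 even; l₃=6∈[2,6].
(2·2+1)(2·4+1)(2·6+1) = 585
Δ: 0! 4! 8! / 13! → 1/6435
sum: t=0:+1/2304 = 1/2304
3j²(2 4 6; 0 0 0) = Δ·Π!·Σ² = 5/143  (sign +1)
sum: t=0:+1/34560 = 1/34560
3j²(2 4 6; 2 -2 0) = Δ·Π!·Σ² = 1/429  (sign +1)
combine: 4πI² = 585·5/143·1/429 = 75/1573
take √, sign +1: I = 0.06159725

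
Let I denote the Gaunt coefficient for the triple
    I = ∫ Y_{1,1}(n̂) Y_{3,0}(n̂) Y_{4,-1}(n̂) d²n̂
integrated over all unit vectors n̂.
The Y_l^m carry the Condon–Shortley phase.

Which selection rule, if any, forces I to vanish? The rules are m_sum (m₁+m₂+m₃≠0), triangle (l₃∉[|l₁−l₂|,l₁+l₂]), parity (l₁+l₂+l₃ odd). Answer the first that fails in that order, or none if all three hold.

m₁+m₂+m₃ = 1 + 0 − 1 = 0  ✓
triangle: |1−3|=2 ≤ l₃=4 ≤ 1+3=4  ✓
parity: l₁+l₂+l₃ = 8 is even  ✓

none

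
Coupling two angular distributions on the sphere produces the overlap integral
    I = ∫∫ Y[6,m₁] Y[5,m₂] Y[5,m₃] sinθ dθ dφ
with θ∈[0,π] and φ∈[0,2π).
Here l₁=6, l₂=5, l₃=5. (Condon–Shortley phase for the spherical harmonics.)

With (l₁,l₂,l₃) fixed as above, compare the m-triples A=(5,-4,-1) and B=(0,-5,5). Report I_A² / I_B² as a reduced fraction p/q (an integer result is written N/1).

297/25

Shared (l₁,l₂,l₃)=(6,5,5): N and (l;000)² cancel in I_A²/I_B².
A: Δ = 6!·6!·4!/17! = 1/28588560; Racah Σ t=0..1: t=0:+1/518400 t=1:−1/2073600 = 1/691200; ⇒ 3j(6 5 5; 5 -4 -1)² = 81/4420, sgn +1
B: Δ = 6!·6!·4!/17! = 1/28588560; Racah Σ t=0..0: t=0:+1/12441600 = 1/12441600; ⇒ 3j(6 5 5; 0 -5 5)² = 15/9724, sgn +1
I_A²/I_B² = (81/4420)/(15/9724) = 297/25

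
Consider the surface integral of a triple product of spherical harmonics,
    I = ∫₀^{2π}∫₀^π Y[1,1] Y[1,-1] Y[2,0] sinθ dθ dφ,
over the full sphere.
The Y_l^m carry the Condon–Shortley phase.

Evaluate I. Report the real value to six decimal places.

0.126157

Checks pass: Σm=0; 4 even; l₃=2∈[0,2].
(2·1+1)(2·1+1)(2·2+1) = 45
Δ: 0! 2! 2! / 5! → 1/30
sum: t=0:+1/1 = 1/1
3j²(1 1 2; 0 0 0) = Δ·Π!·Σ² = 2/15  (sign +1)
sum: t=0:+1/4 = 1/4
3j²(1 1 2; 1 -1 0) = Δ·Π!·Σ² = 1/30  (sign +1)
combine: 4πI² = 45·2/15·1/30 = 1/5
take √, sign +1: I = 0.12615663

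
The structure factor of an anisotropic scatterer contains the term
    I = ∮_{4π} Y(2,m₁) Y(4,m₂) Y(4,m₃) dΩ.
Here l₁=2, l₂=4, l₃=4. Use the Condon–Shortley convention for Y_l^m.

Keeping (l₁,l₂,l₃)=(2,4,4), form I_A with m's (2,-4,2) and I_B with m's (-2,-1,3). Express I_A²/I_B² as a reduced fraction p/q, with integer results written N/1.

Same 2,4,4: normalisation and zero-m 3j drop out of the ratio.
A: Δ: 2! 2! 6! / 11! → 1/13860; sum: t=0:+1/2880 = 1/2880; 3j²(2 4 4; 2 -4 2) = Δ·Π!·Σ² = 2/165  (sign +1)
B: Δ: 2! 2! 6! / 11! → 1/13860; sum: t=2:+1/480 = 1/480; 3j²(2 4 4; -2 -1 3) = Δ·Π!·Σ² = 3/110  (sign -1)
I_A²/I_B² = (2/165)/(3/110) = 4/9

4/9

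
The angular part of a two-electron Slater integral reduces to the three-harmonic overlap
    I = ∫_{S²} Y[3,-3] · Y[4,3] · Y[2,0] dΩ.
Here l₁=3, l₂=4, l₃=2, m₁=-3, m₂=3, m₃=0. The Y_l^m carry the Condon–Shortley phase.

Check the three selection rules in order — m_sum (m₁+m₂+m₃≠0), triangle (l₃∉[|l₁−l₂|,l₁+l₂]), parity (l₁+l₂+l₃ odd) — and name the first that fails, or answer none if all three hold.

Σmᵢ = 0  ✓
l₃∈[|l₁−l₂|,l₁+l₂]=[1,7], have l₃=2  ✓
Σlᵢ = 9 ⇒ odd  ✗

parity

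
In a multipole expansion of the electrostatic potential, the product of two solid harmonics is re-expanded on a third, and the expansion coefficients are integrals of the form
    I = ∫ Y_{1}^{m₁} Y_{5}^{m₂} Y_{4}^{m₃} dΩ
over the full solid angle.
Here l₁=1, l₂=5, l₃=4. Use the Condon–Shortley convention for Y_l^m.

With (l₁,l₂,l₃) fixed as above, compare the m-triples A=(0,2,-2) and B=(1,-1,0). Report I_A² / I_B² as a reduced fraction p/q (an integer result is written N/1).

7/5

Shared (l₁,l₂,l₃)=(1,5,4): N and (l;000)² cancel in I_A²/I_B².
A: Δ = 2!·0!·8!/11! = 1/495; Racah Σ t=1..1: t=1:−1/1440 = -1/1440; ⇒ 3j(1 5 4; 0 2 -2)² = 7/165, sgn -1
B: Δ = 2!·0!·8!/11! = 1/495; Racah Σ t=0..0: t=0:+1/1152 = 1/1152; ⇒ 3j(1 5 4; 1 -1 0)² = 1/33, sgn +1
I_A²/I_B² = (7/165)/(1/33) = 7/5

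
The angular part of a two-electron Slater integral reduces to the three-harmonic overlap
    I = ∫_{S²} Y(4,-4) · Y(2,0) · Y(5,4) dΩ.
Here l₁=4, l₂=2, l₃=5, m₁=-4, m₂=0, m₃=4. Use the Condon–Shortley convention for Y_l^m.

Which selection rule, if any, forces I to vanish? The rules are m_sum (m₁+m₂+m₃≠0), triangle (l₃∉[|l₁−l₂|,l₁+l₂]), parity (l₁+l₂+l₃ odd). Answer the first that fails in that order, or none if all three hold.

parity

Σmᵢ = 0  ✓
l₃∈[|l₁−l₂|,l₁+l₂]=[2,6], have l₃=5  ✓
Σlᵢ = 11 ⇒ odd  ✗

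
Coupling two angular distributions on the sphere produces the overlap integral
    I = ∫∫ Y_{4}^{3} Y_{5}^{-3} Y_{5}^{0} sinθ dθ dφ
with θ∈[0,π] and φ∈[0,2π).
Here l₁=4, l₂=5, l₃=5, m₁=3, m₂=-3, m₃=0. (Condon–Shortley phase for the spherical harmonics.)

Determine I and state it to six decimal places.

m-sum 0 ✓  L=14 even ✓  1≤5≤9 ✓
Π(2lᵢ+1) = 9×11×11 = 1089
triangle coeff Δ(4,5,5) = 1/3153150
Σ_t [0,4]: t=0:+1/69120 t=1:−1/1728 t=2:+1/576 t=3:−1/1728 t=4:+1/69120 = 7/11520
(3j)²=2/143 [(4 5 5; 0 0 0)], sign=-1
Σ_t [0,1]: t=0:+1/6912 t=1:−1/17280 = 1/11520
(3j)²=2/143 [(4 5 5; 3 -3 0)], sign=-1
⇒ 4πI² = 36/169
I = (+1)√(36/169/(4π)) = 0.13019760

0.130198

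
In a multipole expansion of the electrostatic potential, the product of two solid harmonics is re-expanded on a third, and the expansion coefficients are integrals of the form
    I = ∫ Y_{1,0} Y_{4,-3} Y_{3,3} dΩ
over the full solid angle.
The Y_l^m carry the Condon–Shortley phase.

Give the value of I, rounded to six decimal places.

Checks pass: Σm=0; 8 even; l₃=3∈[3,5].
(2·1+1)(2·4+1)(2·3+1) = 189
Δ: 2! 0! 6! / 9! → 1/252
sum: t=1:−1/36 = -1/36
3j²(1 4 3; 0 0 0) = Δ·Π!·Σ² = 4/63  (sign +1)
sum: t=1:−1/720 = -1/720
3j²(1 4 3; 0 -3 3) = Δ·Π!·Σ² = 1/36  (sign -1)
combine: 4πI² = 189·4/63·1/36 = 1/3
take √, sign -1: I = -0.16286750

-0.162868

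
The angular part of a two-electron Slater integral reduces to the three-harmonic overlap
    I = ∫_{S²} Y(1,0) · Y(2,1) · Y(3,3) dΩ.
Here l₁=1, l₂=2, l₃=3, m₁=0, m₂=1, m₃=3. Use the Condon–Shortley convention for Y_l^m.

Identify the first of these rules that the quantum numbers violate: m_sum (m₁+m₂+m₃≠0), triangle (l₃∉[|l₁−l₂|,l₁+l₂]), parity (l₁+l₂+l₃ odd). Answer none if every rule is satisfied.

Σmᵢ = 4  ✗
l₃∈[|l₁−l₂|,l₁+l₂]=[1,3], have l₃=3
Σlᵢ = 6 ⇒ even

m_sum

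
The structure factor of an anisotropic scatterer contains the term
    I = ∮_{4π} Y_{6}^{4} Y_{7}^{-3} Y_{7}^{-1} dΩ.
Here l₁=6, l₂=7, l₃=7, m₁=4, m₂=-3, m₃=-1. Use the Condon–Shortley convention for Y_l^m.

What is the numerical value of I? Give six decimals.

-0.092761

m-sum 0 ✓  L=20 even ✓  1≤7≤13 ✓
Π(2lᵢ+1) = 13×15×15 = 2925
triangle coeff Δ(6,7,7) = 1/2444321880
Σ_t [0,6]: t=0:+1/2612736000 t=1:−1/20736000 t=2:+1/1658880 t=3:−1/746496 t=4:+1/1658880 t=5:−1/20736000 t=6:+1/2612736000 = -1/4354560
(3j)²=1000/138567 [(6 7 7; 0 0 0)], sign=+1
Σ_t [0,2]: t=0:+1/19906560 t=1:−1/10368000 t=2:+1/49766400 = -13/497664000
(3j)²=91/17765 [(6 7 7; 4 -3 -1)], sign=-1
⇒ 4πI² = 1365000/12623809
I = (-1)√(1365000/12623809/(4π)) = -0.09276116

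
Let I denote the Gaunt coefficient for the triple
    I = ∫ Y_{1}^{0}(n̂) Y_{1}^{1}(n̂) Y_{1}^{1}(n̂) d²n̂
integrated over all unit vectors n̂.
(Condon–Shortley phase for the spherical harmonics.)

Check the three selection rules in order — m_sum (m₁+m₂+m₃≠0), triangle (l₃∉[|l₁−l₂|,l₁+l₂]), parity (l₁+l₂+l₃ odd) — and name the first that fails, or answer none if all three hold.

Σmᵢ = 2  ✗
l₃∈[|l₁−l₂|,l₁+l₂]=[0,2], have l₃=1
Σlᵢ = 3 ⇒ odd

m_sum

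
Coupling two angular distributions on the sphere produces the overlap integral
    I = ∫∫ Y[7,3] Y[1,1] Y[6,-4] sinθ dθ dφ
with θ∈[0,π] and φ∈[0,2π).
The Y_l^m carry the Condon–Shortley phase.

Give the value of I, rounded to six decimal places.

Rules hold: Σm=0, L=14 even, 6≤6≤8.
N = 15·3·13 = 585
Δ = 2!·12!·0!/15! = 1/1365
Racah Σ t=1..1: t=1:−1/518400 = -1/518400
⇒ 3j(7 1 6; 0 0 0)² = 7/195, sgn -1
Racah Σ t=2..2: t=2:+1/14515200 = 1/14515200
⇒ 3j(7 1 6; 3 1 -4)² = 2/455, sgn +1
4πI² = N·(3j₀)²·(3jₘ)² = 6/65
I = -1·√(0.0923077/4π) = -0.08570655

-0.085707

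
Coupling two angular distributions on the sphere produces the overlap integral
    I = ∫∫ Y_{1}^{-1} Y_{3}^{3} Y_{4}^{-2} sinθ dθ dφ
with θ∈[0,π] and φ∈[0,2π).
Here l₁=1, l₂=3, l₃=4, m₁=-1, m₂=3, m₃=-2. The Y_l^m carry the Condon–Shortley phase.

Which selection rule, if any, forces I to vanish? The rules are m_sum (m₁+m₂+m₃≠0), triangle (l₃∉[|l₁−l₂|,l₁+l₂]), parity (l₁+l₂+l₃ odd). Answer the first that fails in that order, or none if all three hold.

Σmᵢ = 0  ✓
l₃∈[|l₁−l₂|,l₁+l₂]=[2,4], have l₃=4  ✓
Σlᵢ = 8 ⇒ even  ✓

none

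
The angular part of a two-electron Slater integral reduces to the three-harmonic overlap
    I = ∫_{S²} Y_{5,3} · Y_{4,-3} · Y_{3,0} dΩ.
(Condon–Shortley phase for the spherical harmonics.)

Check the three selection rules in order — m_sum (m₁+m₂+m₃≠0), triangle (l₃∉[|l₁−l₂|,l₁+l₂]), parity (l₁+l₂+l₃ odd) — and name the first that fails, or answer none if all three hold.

none

Σmᵢ = 0  ✓
l₃∈[|l₁−l₂|,l₁+l₂]=[1,9], have l₃=3  ✓
Σlᵢ = 12 ⇒ even  ✓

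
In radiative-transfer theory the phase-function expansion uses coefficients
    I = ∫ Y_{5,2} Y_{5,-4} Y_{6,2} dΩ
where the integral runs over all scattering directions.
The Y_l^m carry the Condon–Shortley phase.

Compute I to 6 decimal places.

0.108910

m-sum 0 ✓  L=16 even ✓  0≤6≤10 ✓
Π(2lᵢ+1) = 11×11×13 = 1573
triangle coeff Δ(5,5,6) = 1/28588560
Σ_t [0,4]: t=0:+1/345600 t=1:−1/13824 t=2:+1/5184 t=3:−1/13824 t=4:+1/345600 = 7/129600
(3j)²=80/7293 [(5 5 6; 0 0 0)], sign=+1
Σ_t [0,1]: t=0:+1/103680 t=1:−1/207360 = 1/207360
(3j)²=21/2431 [(5 5 6; 2 -4 2)], sign=+1
⇒ 4πI² = 560/3757
I = (+1)√(560/3757/(4π)) = 0.10891018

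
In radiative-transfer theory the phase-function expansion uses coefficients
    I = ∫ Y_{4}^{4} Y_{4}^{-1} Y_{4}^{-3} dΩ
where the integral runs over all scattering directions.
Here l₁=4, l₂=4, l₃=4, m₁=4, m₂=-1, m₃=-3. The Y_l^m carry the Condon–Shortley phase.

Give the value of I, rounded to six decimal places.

-0.168431

Checks pass: Σm=0; 12 even; l₃=4∈[0,8].
(2·4+1)(2·4+1)(2·4+1) = 729
Δ: 4! 4! 4! / 13! → 1/450450
sum: t=0:+1/13824 t=1:−1/216 t=2:+1/64 t=3:−1/216 t=4:+1/13824 = 5/768
3j²(4 4 4; 0 0 0) = Δ·Π!·Σ² = 18/1001  (sign +1)
sum: t=0:+1/3456 = 1/3456
3j²(4 4 4; 4 -1 -3) = Δ·Π!·Σ² = 35/1287  (sign -1)
combine: 4πI² = 729·18/1001·35/1287 = 7290/20449
take √, sign -1: I = -0.16843130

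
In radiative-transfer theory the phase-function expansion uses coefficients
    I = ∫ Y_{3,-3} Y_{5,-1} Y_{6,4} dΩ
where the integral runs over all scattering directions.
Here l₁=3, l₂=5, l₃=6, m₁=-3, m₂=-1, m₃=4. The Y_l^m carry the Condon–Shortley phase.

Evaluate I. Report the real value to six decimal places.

-0.190675

Rules hold: Σm=0, L=14 even, 2≤6≤8.
N = 7·11·13 = 1001
Δ = 2!·4!·8!/15! = 1/675675
Racah Σ t=0..2: t=0:+1/8640 t=1:−1/2304 t=2:+1/8640 = -7/34560
⇒ 3j(3 5 6; 0 0 0)² = 7/429, sgn -1
Racah Σ t=2..2: t=2:+1/69120 = 1/69120
⇒ 3j(3 5 6; -3 -1 4)² = 4/143, sgn +1
4πI² = N·(3j₀)²·(3jₘ)² = 196/429
I = -1·√(0.456876/4π) = -0.19067531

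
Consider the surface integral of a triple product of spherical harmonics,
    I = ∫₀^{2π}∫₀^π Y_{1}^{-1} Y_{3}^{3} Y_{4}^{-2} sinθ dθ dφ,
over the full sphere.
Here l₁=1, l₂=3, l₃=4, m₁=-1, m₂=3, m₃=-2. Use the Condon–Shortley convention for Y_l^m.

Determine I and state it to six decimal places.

m-sum 0 ✓  L=8 even ✓  2≤4≤4 ✓
Π(2lᵢ+1) = 3×7×9 = 189
triangle coeff Δ(1,3,4) = 1/252
Σ_t [0,0]: t=0:+1/36 = 1/36
(3j)²=4/63 [(1 3 4; 0 0 0)], sign=+1
Σ_t [0,0]: t=0:+1/1440 = 1/1440
(3j)²=1/252 [(1 3 4; -1 3 -2)], sign=+1
⇒ 4πI² = 1/21
I = (+1)√(1/21/(4π)) = 0.06155813

0.061558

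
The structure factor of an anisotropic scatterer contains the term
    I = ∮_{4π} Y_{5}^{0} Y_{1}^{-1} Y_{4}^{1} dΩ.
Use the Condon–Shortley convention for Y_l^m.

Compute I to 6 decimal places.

Checks pass: Σm=0; 10 even; l₃=4∈[4,6].
(2·5+1)(2·1+1)(2·4+1) = 297
Δ: 2! 8! 0! / 11! → 1/495
sum: t=1:−1/576 = -1/576
3j²(5 1 4; 0 0 0) = Δ·Π!·Σ² = 5/99  (sign -1)
sum: t=0:+1/1440 = 1/1440
3j²(5 1 4; 0 -1 1) = Δ·Π!·Σ² = 2/99  (sign -1)
combine: 4πI² = 297·5/99·2/99 = 10/33
take √, sign +1: I = 0.15528807

0.155288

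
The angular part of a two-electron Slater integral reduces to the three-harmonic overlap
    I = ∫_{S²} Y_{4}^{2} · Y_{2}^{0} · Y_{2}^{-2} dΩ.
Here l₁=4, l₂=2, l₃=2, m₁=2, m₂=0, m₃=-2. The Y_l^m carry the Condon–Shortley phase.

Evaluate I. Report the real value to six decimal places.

0.156078

m-sum 0 ✓  L=8 even ✓  2≤2≤6 ✓
Π(2lᵢ+1) = 9×5×5 = 225
triangle coeff Δ(4,2,2) = 1/630
Σ_t [2,2]: t=2:+1/16 = 1/16
(3j)²=2/35 [(4 2 2; 0 0 0)], sign=+1
Σ_t [2,2]: t=2:+1/96 = 1/96
(3j)²=1/42 [(4 2 2; 2 0 -2)], sign=+1
⇒ 4πI² = 15/49
I = (+1)√(15/49/(4π)) = 0.15607835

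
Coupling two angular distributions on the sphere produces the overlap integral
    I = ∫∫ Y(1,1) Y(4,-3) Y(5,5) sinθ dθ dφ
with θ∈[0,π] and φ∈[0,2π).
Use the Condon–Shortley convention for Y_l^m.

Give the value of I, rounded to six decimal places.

Σmᵢ = 3 ≠ 0, so the φ-integral vanishes; I = 0

0.000000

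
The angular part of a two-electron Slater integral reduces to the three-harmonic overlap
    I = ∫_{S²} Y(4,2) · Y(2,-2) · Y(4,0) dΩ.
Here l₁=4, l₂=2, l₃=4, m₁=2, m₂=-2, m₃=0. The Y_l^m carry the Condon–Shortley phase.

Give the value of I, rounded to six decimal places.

-0.190365

Checks pass: Σm=0; 10 even; l₃=4∈[2,6].
(2·4+1)(2·2+1)(2·4+1) = 405
Δ: 2! 6! 2! / 11! → 1/13860
sum: t=0:+1/192 t=1:−1/36 t=2:+1/192 = -5/288
3j²(4 2 4; 0 0 0) = Δ·Π!·Σ² = 20/693  (sign -1)
sum: t=0:+1/192 = 1/192
3j²(4 2 4; 2 -2 0) = Δ·Π!·Σ² = 3/77  (sign +1)
combine: 4πI² = 405·20/693·3/77 = 2700/5929
take √, sign -1: I = -0.19036462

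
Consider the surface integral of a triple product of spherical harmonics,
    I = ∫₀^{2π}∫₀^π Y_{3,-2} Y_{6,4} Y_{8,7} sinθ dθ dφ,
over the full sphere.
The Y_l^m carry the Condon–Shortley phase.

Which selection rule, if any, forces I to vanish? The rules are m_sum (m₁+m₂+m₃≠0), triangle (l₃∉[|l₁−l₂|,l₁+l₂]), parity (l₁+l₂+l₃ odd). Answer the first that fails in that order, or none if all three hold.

m_sum

m₁+m₂+m₃ = -2 + 4 + 7 = 9  ✗
triangle: |3−6|=3 ≤ l₃=8 ≤ 3+6=9
parity: l₁+l₂+l₃ = 17 is odd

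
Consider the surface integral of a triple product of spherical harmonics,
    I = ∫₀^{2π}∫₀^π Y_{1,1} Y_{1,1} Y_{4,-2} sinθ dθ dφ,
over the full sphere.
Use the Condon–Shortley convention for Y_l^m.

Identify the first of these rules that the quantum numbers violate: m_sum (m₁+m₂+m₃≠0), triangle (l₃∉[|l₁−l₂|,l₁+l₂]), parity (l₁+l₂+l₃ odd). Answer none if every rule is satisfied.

azimuthal sum: 1 + 1 − 2 = 0  ✓
0 ≤ 4 ≤ 2 (triangle on l)  ✗
L = 1 + 1 + 4 = 6 (even)

triangle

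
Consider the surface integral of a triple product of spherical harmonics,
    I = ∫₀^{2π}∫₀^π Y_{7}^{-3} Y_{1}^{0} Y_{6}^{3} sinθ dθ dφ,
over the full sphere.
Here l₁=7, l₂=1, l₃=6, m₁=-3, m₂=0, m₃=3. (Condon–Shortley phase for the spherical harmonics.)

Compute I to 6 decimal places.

Rules hold: Σm=0, L=14 even, 6≤6≤8.
N = 15·3·13 = 585
Δ = 2!·12!·0!/15! = 1/1365
Racah Σ t=1..1: t=1:−1/518400 = -1/518400
⇒ 3j(7 1 6; 0 0 0)² = 7/195, sgn -1
Racah Σ t=1..1: t=1:−1/2177280 = -1/2177280
⇒ 3j(7 1 6; -3 0 3)² = 8/273, sgn +1
4πI² = N·(3j₀)²·(3jₘ)² = 8/13
I = -1·√(0.615385/4π) = -0.22129336

-0.221293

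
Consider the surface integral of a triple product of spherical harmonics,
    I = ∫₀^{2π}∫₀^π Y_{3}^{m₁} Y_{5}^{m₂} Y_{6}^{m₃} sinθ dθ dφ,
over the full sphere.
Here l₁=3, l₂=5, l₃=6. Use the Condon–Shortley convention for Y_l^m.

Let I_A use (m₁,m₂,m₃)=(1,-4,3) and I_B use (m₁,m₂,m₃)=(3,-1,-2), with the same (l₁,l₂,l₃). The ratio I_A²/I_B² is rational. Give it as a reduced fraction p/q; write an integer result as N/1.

Same 3,5,6: normalisation and zero-m 3j drop out of the ratio.
A: Δ: 2! 4! 8! / 15! → 1/675675; sum: t=0:+1/40320 t=1:−1/241920 = 1/48384; 3j²(3 5 6; 1 -4 3) = Δ·Π!·Σ² = 24/1001  (sign -1)
B: Δ: 2! 4! 8! / 15! → 1/675675; sum: t=0:+1/27648 = 1/27648; 3j²(3 5 6; 3 -1 -2) = Δ·Π!·Σ² = 10/429  (sign +1)
I_A²/I_B² = (24/1001)/(10/429) = 36/35

36/35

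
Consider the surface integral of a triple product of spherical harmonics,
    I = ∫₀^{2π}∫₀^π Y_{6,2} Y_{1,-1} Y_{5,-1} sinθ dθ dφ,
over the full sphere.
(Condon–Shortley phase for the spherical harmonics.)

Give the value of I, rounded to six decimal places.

Rules hold: Σm=0, L=12 even, 5≤5≤7.
N = 13·3·11 = 429
Δ = 2!·10!·0!/13! = 1/858
Racah Σ t=1..1: t=1:−1/14400 = -1/14400
⇒ 3j(6 1 5; 0 0 0)² = 6/143, sgn +1
Racah Σ t=0..0: t=0:+1/34560 = 1/34560
⇒ 3j(6 1 5; 2 -1 -1)² = 14/429, sgn +1
4πI² = N·(3j₀)²·(3jₘ)² = 84/143
I = +1·√(0.587413/4π) = 0.21620548

0.216205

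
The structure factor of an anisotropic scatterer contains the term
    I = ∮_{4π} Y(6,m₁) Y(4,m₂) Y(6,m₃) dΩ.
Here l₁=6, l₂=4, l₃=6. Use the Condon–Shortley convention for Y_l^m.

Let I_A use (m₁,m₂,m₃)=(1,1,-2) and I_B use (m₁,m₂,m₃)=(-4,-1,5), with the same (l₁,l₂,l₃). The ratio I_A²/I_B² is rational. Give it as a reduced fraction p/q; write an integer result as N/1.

2809/495

Same 6,4,6: normalisation and zero-m 3j drop out of the ratio.
A: Δ: 4! 8! 4! / 17! → 1/15315300; sum: t=1:−1/82944 t=2:+1/17280 t=3:−1/34560 t=4:+1/725760 = 53/2903040; 3j²(6 4 6; 1 1 -2) = Δ·Π!·Σ² = 2809/306306  (sign +1)
B: Δ: 4! 8! 4! / 17! → 1/15315300; sum: t=2:+1/967680 t=3:−1/725760 = -1/2903040; 3j²(6 4 6; -4 -1 5) = Δ·Π!·Σ² = 5/3094  (sign +1)
I_A²/I_B² = (2809/306306)/(5/3094) = 2809/495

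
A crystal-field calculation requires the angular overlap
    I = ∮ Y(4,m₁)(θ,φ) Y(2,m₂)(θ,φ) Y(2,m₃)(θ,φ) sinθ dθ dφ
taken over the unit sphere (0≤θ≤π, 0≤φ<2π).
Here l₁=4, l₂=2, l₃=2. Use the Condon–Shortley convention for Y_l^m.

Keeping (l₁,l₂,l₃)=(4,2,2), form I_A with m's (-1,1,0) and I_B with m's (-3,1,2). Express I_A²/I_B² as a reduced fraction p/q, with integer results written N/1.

6/7

Shared (l₁,l₂,l₃)=(4,2,2): N and (l;000)² cancel in I_A²/I_B².
A: Δ = 4!·4!·0!/9! = 1/630; Racah Σ t=3..3: t=3:−1/24 = -1/24; ⇒ 3j(4 2 2; -1 1 0)² = 1/21, sgn -1
B: Δ = 4!·4!·0!/9! = 1/630; Racah Σ t=3..3: t=3:−1/144 = -1/144; ⇒ 3j(4 2 2; -3 1 2)² = 1/18, sgn -1
I_A²/I_B² = (1/21)/(1/18) = 6/7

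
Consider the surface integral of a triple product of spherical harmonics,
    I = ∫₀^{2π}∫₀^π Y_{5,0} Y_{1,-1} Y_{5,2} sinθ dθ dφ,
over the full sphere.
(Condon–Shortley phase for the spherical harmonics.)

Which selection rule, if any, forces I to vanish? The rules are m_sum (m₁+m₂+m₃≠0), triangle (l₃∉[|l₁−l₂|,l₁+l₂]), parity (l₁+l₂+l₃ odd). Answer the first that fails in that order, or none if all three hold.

m₁+m₂+m₃ = 0 − 1 + 2 = 1  ✗
triangle: |5−1|=4 ≤ l₃=5 ≤ 5+1=6
parity: l₁+l₂+l₃ = 11 is odd

m_sum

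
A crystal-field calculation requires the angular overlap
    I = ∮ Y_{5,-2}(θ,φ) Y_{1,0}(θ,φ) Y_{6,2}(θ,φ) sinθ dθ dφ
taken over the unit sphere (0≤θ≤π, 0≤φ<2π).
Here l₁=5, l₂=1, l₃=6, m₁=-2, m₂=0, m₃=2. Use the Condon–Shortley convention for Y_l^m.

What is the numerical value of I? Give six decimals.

m-sum 0 ✓  L=12 even ✓  4≤6≤6 ✓
Π(2lᵢ+1) = 11×3×13 = 429
triangle coeff Δ(5,1,6) = 1/858
Σ_t [0,0]: t=0:+1/14400 = 1/14400
(3j)²=6/143 [(5 1 6; 0 0 0)], sign=+1
Σ_t [0,0]: t=0:+1/30240 = 1/30240
(3j)²=16/429 [(5 1 6; -2 0 2)], sign=+1
⇒ 4πI² = 96/143
I = (+1)√(96/143/(4π)) = 0.23113338

0.231133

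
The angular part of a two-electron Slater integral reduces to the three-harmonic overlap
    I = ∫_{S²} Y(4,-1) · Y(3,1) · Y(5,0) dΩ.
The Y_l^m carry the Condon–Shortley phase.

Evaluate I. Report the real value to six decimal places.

Rules hold: Σm=0, L=12 even, 1≤5≤7.
N = 9·7·11 = 693
Δ = 2!·6!·4!/13! = 1/180180
Racah Σ t=0..2: t=0:+1/576 t=1:−1/144 t=2:+1/576 = -1/288
⇒ 3j(4 3 5; 0 0 0)² = 20/1001, sgn +1
Racah Σ t=0..2: t=0:+1/5760 t=1:−1/288 t=2:+1/288 = 1/5760
⇒ 3j(4 3 5; -1 1 0)² = 1/12012, sgn -1
4πI² = N·(3j₀)²·(3jₘ)² = 15/13013
I = -1·√(0.00115269/4π) = -0.00957750

-0.009577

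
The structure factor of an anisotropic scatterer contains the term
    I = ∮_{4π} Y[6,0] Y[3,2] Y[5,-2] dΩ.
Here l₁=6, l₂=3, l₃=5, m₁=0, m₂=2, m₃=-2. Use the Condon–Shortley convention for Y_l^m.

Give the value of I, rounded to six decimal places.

-0.165130

Checks pass: Σm=0; 14 even; l₃=5∈[3,9].
(2·6+1)(2·3+1)(2·5+1) = 1001
Δ: 4! 8! 2! / 15! → 1/675675
sum: t=1:−1/8640 t=2:+1/2304 t=3:−1/8640 = 7/34560
3j²(6 3 5; 0 0 0) = Δ·Π!·Σ² = 7/429  (sign -1)
sum: t=3:−1/8640 t=4:+1/34560 = -1/11520
3j²(6 3 5; 0 2 -2) = Δ·Π!·Σ² = 3/143  (sign +1)
combine: 4πI² = 1001·7/429·3/143 = 49/143
take √, sign -1: I = -0.16512966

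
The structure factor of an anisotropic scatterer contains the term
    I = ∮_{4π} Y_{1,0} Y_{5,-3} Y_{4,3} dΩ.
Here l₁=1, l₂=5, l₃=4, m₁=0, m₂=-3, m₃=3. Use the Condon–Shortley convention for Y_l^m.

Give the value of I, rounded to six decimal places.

-0.196426

Rules hold: Σm=0, L=10 even, 4≤4≤6.
N = 3·11·9 = 297
Δ = 2!·0!·8!/11! = 1/495
Racah Σ t=1..1: t=1:−1/576 = -1/576
⇒ 3j(1 5 4; 0 0 0)² = 5/99, sgn -1
Racah Σ t=1..1: t=1:−1/5040 = -1/5040
⇒ 3j(1 5 4; 0 -3 3)² = 16/495, sgn +1
4πI² = N·(3j₀)²·(3jₘ)² = 16/33
I = -1·√(0.484848/4π) = -0.19642560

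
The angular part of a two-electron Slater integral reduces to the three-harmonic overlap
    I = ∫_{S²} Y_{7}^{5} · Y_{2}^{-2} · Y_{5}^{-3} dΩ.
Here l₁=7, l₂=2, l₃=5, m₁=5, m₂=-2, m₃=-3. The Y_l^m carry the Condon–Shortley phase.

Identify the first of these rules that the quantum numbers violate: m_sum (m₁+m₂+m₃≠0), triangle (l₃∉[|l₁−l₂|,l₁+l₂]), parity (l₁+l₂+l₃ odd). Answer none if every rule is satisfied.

none

Σmᵢ = 0  ✓
l₃∈[|l₁−l₂|,l₁+l₂]=[5,9], have l₃=5  ✓
Σlᵢ = 14 ⇒ even  ✓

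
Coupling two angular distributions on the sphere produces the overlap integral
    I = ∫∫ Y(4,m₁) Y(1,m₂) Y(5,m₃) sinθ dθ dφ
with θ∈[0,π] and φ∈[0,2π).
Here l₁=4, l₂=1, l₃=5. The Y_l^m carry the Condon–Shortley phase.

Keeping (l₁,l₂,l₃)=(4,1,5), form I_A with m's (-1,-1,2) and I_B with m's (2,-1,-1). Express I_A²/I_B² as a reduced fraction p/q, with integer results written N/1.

7/2

Shared (l₁,l₂,l₃)=(4,1,5): N and (l;000)² cancel in I_A²/I_B².
A: Δ = 0!·8!·2!/11! = 1/495; Racah Σ t=0..0: t=0:+1/1440 = 1/1440; ⇒ 3j(4 1 5; -1 -1 2)² = 7/165, sgn -1
B: Δ = 0!·8!·2!/11! = 1/495; Racah Σ t=0..0: t=0:+1/2880 = 1/2880; ⇒ 3j(4 1 5; 2 -1 -1)² = 2/165, sgn +1
I_A²/I_B² = (7/165)/(2/165) = 7/2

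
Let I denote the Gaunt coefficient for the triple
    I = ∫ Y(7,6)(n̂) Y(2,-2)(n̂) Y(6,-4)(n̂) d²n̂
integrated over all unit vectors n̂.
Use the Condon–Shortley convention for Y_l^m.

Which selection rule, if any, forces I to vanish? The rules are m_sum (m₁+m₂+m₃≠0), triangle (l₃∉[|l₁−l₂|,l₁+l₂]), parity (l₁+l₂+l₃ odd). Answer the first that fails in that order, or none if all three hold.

m₁+m₂+m₃ = 6 − 2 − 4 = 0  ✓
triangle: |7−2|=5 ≤ l₃=6 ≤ 7+2=9  ✓
parity: l₁+l₂+l₃ = 15 is odd  ✗

parity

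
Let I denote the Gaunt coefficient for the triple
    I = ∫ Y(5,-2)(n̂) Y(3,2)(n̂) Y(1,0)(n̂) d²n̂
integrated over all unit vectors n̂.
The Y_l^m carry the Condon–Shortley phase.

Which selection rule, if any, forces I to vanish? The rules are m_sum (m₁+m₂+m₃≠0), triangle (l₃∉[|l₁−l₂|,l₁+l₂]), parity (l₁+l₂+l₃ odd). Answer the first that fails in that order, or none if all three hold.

azimuthal sum: -2 + 2 + 0 = 0  ✓
2 ≤ 1 ≤ 8 (triangle on l)  ✗
L = 5 + 3 + 1 = 9 (odd)

triangle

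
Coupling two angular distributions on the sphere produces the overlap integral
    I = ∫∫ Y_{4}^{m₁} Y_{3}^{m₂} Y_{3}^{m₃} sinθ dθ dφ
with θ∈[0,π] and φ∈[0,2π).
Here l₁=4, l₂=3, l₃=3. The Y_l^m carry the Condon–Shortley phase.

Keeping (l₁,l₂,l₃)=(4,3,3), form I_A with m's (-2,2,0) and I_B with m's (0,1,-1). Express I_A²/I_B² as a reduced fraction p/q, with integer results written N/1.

3/1

Same 4,3,3: normalisation and zero-m 3j drop out of the ratio.
A: Δ: 4! 4! 2! / 11! → 1/34650; sum: t=3:−1/72 t=4:+1/96 = -1/288; 3j²(4 3 3; -2 2 0) = Δ·Π!·Σ² = 1/462  (sign +1)
B: Δ: 4! 4! 2! / 11! → 1/34650; sum: t=2:+1/32 t=3:−1/36 t=4:+1/1152 = 5/1152; 3j²(4 3 3; 0 1 -1) = Δ·Π!·Σ² = 1/1386  (sign +1)
I_A²/I_B² = (1/462)/(1/1386) = 3/1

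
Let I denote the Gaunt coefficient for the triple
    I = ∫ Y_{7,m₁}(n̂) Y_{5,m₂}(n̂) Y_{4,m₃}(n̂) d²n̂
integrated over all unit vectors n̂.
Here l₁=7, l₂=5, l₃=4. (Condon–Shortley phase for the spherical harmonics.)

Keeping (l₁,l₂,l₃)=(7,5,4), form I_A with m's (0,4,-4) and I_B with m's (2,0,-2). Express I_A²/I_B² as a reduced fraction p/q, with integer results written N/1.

42/5

Same 7,5,4: normalisation and zero-m 3j drop out of the ratio.
A: Δ: 8! 6! 2! / 17! → 1/6126120; sum: t=7:−1/7257600 = -1/7257600; 3j²(7 5 4; 0 4 -4) = Δ·Π!·Σ² = 14/12155  (sign -1)
B: Δ: 8! 6! 2! / 17! → 1/6126120; sum: t=3:−1/69120 t=4:+1/69120 t=5:−1/1036800 = -1/1036800; 3j²(7 5 4; 2 0 -2) = Δ·Π!·Σ² = 1/7293  (sign -1)
I_A²/I_B² = (14/12155)/(1/7293) = 42/5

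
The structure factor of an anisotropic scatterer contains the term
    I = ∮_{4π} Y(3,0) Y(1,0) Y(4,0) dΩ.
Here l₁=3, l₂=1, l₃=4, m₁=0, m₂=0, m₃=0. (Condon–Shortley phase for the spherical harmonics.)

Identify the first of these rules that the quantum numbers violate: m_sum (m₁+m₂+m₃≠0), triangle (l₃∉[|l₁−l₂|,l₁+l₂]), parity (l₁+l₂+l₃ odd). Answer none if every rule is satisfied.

none

Σmᵢ = 0  ✓
l₃∈[|l₁−l₂|,l₁+l₂]=[2,4], have l₃=4  ✓
Σlᵢ = 8 ⇒ even  ✓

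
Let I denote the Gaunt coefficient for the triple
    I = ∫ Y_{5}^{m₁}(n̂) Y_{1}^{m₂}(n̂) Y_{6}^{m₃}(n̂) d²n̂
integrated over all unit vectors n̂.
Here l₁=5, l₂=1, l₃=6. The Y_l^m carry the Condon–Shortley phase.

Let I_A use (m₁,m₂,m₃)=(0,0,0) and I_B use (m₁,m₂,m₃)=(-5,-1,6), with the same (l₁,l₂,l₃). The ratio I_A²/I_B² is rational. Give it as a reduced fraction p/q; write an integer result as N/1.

6/11

Same 5,1,6: normalisation and zero-m 3j drop out of the ratio.
A: Δ: 0! 10! 2! / 13! → 1/858; sum: t=0:+1/14400 = 1/14400; 3j²(5 1 6; 0 0 0) = Δ·Π!·Σ² = 6/143  (sign +1)
B: Δ: 0! 10! 2! / 13! → 1/858; sum: t=0:+1/7257600 = 1/7257600; 3j²(5 1 6; -5 -1 6) = Δ·Π!·Σ² = 1/13  (sign +1)
I_A²/I_B² = (6/143)/(1/13) = 6/11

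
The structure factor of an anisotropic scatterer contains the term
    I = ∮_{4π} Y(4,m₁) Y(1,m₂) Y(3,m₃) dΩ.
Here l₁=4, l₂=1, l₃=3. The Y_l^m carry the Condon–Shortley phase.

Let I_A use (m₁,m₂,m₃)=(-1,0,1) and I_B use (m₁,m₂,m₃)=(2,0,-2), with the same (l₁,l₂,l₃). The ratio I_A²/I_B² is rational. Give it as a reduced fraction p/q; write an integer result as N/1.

Shared (l₁,l₂,l₃)=(4,1,3): N and (l;000)² cancel in I_A²/I_B².
A: Δ = 2!·6!·0!/9! = 1/252; Racah Σ t=1..1: t=1:−1/48 = -1/48; ⇒ 3j(4 1 3; -1 0 1)² = 5/84, sgn -1
B: Δ = 2!·6!·0!/9! = 1/252; Racah Σ t=1..1: t=1:−1/120 = -1/120; ⇒ 3j(4 1 3; 2 0 -2)² = 1/21, sgn +1
I_A²/I_B² = (5/84)/(1/21) = 5/4

5/4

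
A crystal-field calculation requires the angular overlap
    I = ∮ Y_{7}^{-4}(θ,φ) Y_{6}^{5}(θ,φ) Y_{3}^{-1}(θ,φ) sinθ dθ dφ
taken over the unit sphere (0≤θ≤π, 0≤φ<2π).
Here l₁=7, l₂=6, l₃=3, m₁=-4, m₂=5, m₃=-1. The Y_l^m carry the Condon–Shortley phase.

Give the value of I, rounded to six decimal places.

Rules hold: Σm=0, L=16 even, 1≤3≤13.
N = 15·13·7 = 1365
Δ = 10!·4!·2!/17! = 1/2042040
Racah Σ t=4..6: t=4:+1/207360 t=5:−1/57600 t=6:+1/207360 = -1/129600
⇒ 3j(7 6 3; 0 0 0)² = 168/12155, sgn +1
Racah Σ t=9..10: t=9:−1/2903040 t=10:+1/21772800 = -13/43545600
⇒ 3j(7 6 3; -4 5 -1)² = 143/7140, sgn -1
4πI² = N·(3j₀)²·(3jₘ)² = 546/1445
I = -1·√(0.377855/4π) = -0.17340334

-0.173403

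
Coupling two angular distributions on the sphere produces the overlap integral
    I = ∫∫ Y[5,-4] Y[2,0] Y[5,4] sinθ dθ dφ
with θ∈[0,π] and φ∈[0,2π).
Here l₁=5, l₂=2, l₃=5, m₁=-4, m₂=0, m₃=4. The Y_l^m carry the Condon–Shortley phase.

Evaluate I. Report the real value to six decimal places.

-0.097044

m-sum 0 ✓  L=12 even ✓  3≤5≤7 ✓
Π(2lᵢ+1) = 11×5×11 = 605
triangle coeff Δ(5,2,5) = 1/38610
Σ_t [0,2]: t=0:+1/2880 t=1:−1/576 t=2:+1/2880 = -1/960
(3j)²=10/429 [(5 2 5; 0 0 0)], sign=+1
Σ_t [1,2]: t=1:−1/40320 t=2:+1/20160 = 1/40320
(3j)²=6/715 [(5 2 5; -4 0 4)], sign=-1
⇒ 4πI² = 20/169
I = (-1)√(20/169/(4π)) = -0.09704356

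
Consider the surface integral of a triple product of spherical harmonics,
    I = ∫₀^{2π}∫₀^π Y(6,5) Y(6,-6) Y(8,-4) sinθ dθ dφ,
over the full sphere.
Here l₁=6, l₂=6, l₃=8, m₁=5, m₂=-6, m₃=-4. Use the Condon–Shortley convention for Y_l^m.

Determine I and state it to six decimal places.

5 − 6 − 4 = -5 ≠ 0: azimuthal integral kills it; I = 0

0.000000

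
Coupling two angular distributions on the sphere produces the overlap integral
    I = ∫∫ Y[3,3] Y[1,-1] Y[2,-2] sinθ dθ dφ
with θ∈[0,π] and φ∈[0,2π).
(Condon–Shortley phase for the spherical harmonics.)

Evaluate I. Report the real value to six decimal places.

-0.319865

m-sum 0 ✓  L=6 even ✓  2≤2≤4 ✓
Π(2lᵢ+1) = 7×3×5 = 105
triangle coeff Δ(3,1,2) = 1/105
Σ_t [1,1]: t=1:−1/4 = -1/4
(3j)²=3/35 [(3 1 2; 0 0 0)], sign=-1
Σ_t [0,0]: t=0:+1/48 = 1/48
(3j)²=1/7 [(3 1 2; 3 -1 -2)], sign=+1
⇒ 4πI² = 9/7
I = (-1)√(9/7/(4π)) = -0.31986543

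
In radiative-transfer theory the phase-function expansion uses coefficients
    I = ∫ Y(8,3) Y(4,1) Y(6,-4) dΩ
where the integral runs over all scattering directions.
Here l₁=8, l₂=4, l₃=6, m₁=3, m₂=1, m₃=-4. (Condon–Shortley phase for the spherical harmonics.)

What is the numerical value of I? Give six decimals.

0.158035

m-sum 0 ✓  L=18 even ✓  4≤6≤12 ✓
Π(2lᵢ+1) = 17×9×13 = 1989
triangle coeff Δ(8,4,6) = 1/23279256
Σ_t [2,4]: t=2:+1/1658880 t=3:−1/518400 t=4:+1/1658880 = -1/1382400
(3j)²=504/46189 [(8 4 6; 0 0 0)], sign=-1
Σ_t [3,5]: t=3:−1/5806080 t=4:+1/17418240 t=5:−1/870912000 = -101/870912000
(3j)²=10201/705432 [(8 4 6; 3 1 -4)], sign=-1
⇒ 4πI² = 275427/877591
I = (+1)√(275427/877591/(4π)) = 0.15803462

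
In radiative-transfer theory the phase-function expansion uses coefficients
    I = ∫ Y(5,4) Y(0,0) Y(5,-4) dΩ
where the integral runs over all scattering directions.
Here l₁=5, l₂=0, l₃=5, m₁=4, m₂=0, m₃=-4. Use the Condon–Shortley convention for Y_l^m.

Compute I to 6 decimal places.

Rules hold: Σm=0, L=10 even, 5≤5≤5.
N = 11·1·11 = 121
Δ = 0!·10!·0!/11! = 1/11
Racah Σ t=0..0: t=0:+1/14400 = 1/14400
⇒ 3j(5 0 5; 0 0 0)² = 1/11, sgn -1
Racah Σ t=0..0: t=0:+1/362880 = 1/362880
⇒ 3j(5 0 5; 4 0 -4)² = 1/11, sgn -1
4πI² = N·(3j₀)²·(3jₘ)² = 1/1
I = +1·√(1/4π) = 0.28209479

0.282095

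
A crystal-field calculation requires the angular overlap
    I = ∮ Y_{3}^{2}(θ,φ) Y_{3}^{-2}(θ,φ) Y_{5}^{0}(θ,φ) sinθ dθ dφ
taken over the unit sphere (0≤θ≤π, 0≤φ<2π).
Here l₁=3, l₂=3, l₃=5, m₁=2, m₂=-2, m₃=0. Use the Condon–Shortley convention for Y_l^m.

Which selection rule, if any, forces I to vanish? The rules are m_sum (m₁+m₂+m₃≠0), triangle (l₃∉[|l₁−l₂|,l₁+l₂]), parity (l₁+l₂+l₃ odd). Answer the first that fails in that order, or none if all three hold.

parity

Σmᵢ = 0  ✓
l₃∈[|l₁−l₂|,l₁+l₂]=[0,6], have l₃=5  ✓
Σlᵢ = 11 ⇒ odd  ✗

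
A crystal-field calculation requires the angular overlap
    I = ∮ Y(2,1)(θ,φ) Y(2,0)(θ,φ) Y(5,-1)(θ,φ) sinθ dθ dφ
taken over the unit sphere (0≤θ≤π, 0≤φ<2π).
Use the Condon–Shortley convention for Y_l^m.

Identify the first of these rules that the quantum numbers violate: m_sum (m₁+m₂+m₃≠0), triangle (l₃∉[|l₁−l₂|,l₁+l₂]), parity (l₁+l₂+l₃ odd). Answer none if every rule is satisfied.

triangle

m₁+m₂+m₃ = 1 + 0 − 1 = 0  ✓
triangle: |2−2|=0 ≤ l₃=5 ≤ 2+2=4  ✗
parity: l₁+l₂+l₃ = 9 is odd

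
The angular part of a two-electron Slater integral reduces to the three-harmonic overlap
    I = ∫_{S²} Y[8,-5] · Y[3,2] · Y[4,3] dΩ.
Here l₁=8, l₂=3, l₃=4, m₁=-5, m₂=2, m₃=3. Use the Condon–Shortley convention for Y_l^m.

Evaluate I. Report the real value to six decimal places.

l₃=4 ∉ [5,11] — triangle fails ⇒ I = 0

0.000000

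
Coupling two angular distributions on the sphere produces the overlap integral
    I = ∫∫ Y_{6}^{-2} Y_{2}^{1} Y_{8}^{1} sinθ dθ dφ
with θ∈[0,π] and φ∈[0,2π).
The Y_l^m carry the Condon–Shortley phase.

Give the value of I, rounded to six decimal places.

-0.150615

Rules hold: Σm=0, L=16 even, 4≤8≤8.
N = 13·5·17 = 1105
Δ = 0!·12!·4!/17! = 1/30940
Racah Σ t=0..0: t=0:+1/2073600 = 1/2073600
⇒ 3j(6 2 8; 0 0 0)² = 28/1105, sgn +1
Racah Σ t=0..0: t=0:+1/5806080 = 1/5806080
⇒ 3j(6 2 8; -2 1 1)² = 9/884, sgn -1
4πI² = N·(3j₀)²·(3jₘ)² = 63/221
I = -1·√(0.285068/4π) = -0.15061534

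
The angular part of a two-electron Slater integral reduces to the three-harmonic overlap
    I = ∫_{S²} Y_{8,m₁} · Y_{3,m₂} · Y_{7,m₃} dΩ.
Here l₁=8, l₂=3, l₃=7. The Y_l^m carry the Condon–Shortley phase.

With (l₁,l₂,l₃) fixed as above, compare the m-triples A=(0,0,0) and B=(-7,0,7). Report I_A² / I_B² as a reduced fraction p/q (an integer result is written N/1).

l's match ⇒ only the (l;m) 3-j factors differ between A and B.
A: triangle coeff Δ(8,3,7) = 1/5290740; Σ_t [1,3]: t=1:−1/7257600 t=2:+1/2073600 t=3:−1/7257600 = 1/4838400; (3j)²=252/20995 [(8 3 7; 0 0 0)], sign=-1
B: triangle coeff Δ(8,3,7) = 1/5290740; Σ_t [3,3]: t=3:−1/5748019200 = -1/5748019200; (3j)²=91/3876 [(8 3 7; -7 0 7)], sign=-1
I_A²/I_B² = (252/20995)/(91/3876) = 432/845

432/845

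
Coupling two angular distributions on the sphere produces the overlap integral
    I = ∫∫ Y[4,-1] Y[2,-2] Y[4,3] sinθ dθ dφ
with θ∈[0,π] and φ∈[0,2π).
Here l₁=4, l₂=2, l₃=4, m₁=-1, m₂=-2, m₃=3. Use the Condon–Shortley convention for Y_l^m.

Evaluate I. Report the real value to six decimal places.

0.159270

m-sum 0 ✓  L=10 even ✓  2≤4≤6 ✓
Π(2lᵢ+1) = 9×5×9 = 405
triangle coeff Δ(4,2,4) = 1/13860
Σ_t [0,2]: t=0:+1/192 t=1:−1/36 t=2:+1/192 = -5/288
(3j)²=20/693 [(4 2 4; 0 0 0)], sign=-1
Σ_t [0,0]: t=0:+1/480 = 1/480
(3j)²=3/110 [(4 2 4; -1 -2 3)], sign=-1
⇒ 4πI² = 270/847
I = (+1)√(270/847/(4π)) = 0.15927046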